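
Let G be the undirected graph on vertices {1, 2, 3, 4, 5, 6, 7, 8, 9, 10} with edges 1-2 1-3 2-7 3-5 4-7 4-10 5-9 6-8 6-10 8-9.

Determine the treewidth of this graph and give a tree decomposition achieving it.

Every bag has size at most 3, so the width is 3 − 1 = 2 and tw(G) ≤ 2. Since 4–7–2–1–3–5–9–8–6–10–4 is a cycle in G, G is not acyclic. Forests are exactly the graphs of treewidth ≤ 1, so tw(G) ≥ 2. Combining the bounds, tw(G) = 2.

Treewidth 2.
One optimal decomposition is:
Bags: B1 = {2, 4, 7}  B2 = {1, 2, 4}  B3 = {1, 3, 4}  B4 = {3, 4, 5}  B5 = {4, 5, 9}  B6 = {4, 8, 9}  B7 = {4, 6, 8}  B8 = {4, 6, 10}
Tree: B1–B2, B2–B3, B3–B4, B4–B5, B5–B6, B6–B7, B7–B8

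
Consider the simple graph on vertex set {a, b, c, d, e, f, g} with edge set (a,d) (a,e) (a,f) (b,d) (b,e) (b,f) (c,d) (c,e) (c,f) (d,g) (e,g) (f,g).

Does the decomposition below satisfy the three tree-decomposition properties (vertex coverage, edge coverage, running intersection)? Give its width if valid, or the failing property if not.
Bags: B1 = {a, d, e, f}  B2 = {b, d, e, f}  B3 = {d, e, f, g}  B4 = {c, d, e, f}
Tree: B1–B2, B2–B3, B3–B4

Yes; width 3.

Checking the three conditions: (i) the bags cover all of {a, b, c, d, e, f, g}; (ii) for each edge, some bag contains both endpoints; (iii) the bags containing any fixed vertex form a subtree. All hold, so the decomposition is valid with width 4 − 1 = 3.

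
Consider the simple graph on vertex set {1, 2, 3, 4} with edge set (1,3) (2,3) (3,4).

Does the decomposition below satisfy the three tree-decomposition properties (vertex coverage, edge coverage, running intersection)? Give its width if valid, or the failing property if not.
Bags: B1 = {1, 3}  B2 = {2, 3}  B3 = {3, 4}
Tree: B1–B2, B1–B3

Vertex coverage: the bags together contain {1, 2, 3, 4}, the full vertex set. Edge coverage: each edge of G has both endpoints in at least one bag. Running intersection: for every vertex, the bags containing it form a connected subtree. All three properties hold, so this is a valid tree decomposition of width max|bag| − 1 = 1, and hence tw(G) ≤ 1.

Yes; width 1.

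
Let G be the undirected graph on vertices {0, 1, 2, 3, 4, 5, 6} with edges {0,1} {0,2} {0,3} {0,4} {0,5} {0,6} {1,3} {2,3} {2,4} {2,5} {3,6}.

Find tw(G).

A width-2 tree decomposition is:
Bags: B1 = {0, 2, 3}  B2 = {0, 1, 3}  B3 = {0, 2, 4}  B4 = {0, 3, 6}  B5 = {0, 2, 5}
Tree: B1–B2, B1–B3, B2–B4, B3–B5
Each bag holds 3 vertices, so the decomposition has width 2, which upper-bounds the treewidth. Conversely, {0, 1, 3} is a clique of size 3, and the vertices of any clique must share a bag in every tree decomposition; so some bag has ≥ 3 vertices and tw(G) ≥ 2. Hence tw(G) = 2 exactly.

2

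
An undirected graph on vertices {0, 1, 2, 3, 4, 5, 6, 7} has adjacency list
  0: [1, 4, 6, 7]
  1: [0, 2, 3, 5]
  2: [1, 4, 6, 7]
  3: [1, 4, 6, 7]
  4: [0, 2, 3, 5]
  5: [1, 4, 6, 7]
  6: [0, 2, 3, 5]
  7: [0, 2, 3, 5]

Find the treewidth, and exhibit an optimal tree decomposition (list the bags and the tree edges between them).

Treewidth 4.
One optimal decomposition is:
Bags: B1 = {1, 3, 4, 6, 7}  B2 = {1, 4, 5, 6, 7}  B3 = {0, 1, 4, 6, 7}  B4 = {1, 2, 4, 6, 7}
Tree: B1–B2, B2–B3, B3–B4

Each bag holds 5 vertices, so the decomposition has width 4, which upper-bounds the treewidth. For the lower bound: the 5 vertex sets {1,3}, {5,6}, {0,4}, {7}, {2} are disjoint, each induces a connected subgraph, and every pair is joined by at least one edge of G. Contracting each set to a single vertex therefore yields K_{5} as a minor, and since treewidth is minor-monotone, tw(G) ≥ tw(K_{5}) = 4. The upper and lower bounds meet at 4, so that is the treewidth.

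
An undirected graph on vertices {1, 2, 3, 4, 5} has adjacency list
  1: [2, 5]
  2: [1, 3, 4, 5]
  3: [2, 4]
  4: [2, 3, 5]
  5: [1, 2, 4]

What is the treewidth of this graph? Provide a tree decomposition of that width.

Treewidth 2.
One such decomposition:
Bags: B1 = {1, 2, 5}  B2 = {2, 4, 5}  B3 = {2, 3, 4}
Tree: B1–B2, B2–B3

The largest bag has 3 vertices, giving width 2; this decomposition certifies tw(G) ≤ 2. Conversely, {1, 2, 5} is a clique of size 3, and the vertices of any clique must share a bag in every tree decomposition; so some bag has ≥ 3 vertices and tw(G) ≥ 2. Combining the bounds, tw(G) = 2.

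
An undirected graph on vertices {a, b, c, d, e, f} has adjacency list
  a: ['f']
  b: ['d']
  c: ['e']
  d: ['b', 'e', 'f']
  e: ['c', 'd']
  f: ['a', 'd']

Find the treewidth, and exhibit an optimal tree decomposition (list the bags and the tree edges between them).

Treewidth 1.
One such decomposition:
Bags: B1 = {d, e}  B2 = {b, d}  B3 = {d, f}  B4 = {c, e}  B5 = {a, f}
Tree: B1–B2, B2–B3, B1–B4, B3–B5

Each bag holds 2 vertices, so the decomposition has width 1, which upper-bounds the treewidth. Any graph with an edge has treewidth ≥ 1, and G has the edge e–d. Hence tw(G) = 1 exactly.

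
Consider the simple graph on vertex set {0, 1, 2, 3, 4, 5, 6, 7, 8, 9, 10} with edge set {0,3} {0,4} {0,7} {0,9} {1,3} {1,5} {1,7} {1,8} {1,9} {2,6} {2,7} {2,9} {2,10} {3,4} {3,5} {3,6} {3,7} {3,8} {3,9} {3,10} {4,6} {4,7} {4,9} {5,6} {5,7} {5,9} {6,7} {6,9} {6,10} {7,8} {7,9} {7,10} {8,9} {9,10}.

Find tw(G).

A width-4 tree decomposition is:
Bags: B1 = {3, 4, 6, 7, 9}  B2 = {3, 5, 6, 7, 9}  B3 = {1, 3, 5, 7, 9}  B4 = {1, 3, 7, 8, 9}  B5 = {3, 6, 7, 9, 10}  B6 = {0, 3, 4, 7, 9}  B7 = {2, 6, 7, 9, 10}
Tree: B1–B2, B2–B3, B3–B4, B1–B5, B1–B6, B5–B7
Every bag has size at most 5, so the width is 5 − 1 = 4 and tw(G) ≤ 4. Conversely, {2, 6, 7, 9, 10} is a clique of size 5, and the vertices of any clique must share a bag in every tree decomposition; so some bag has ≥ 5 vertices and tw(G) ≥ 4. Hence tw(G) = 4 exactly.

4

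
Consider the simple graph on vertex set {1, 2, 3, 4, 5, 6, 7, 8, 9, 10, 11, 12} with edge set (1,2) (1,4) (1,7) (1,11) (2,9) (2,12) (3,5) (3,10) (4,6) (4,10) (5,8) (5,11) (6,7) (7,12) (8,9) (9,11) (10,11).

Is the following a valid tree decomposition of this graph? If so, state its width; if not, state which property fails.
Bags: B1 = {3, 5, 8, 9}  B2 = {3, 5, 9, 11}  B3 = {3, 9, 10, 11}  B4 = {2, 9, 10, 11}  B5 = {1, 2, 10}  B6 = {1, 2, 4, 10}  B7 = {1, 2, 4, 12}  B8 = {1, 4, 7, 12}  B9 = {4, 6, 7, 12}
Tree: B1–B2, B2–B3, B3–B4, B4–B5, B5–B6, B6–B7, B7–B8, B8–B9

No — edge (11,1) lies in no bag.

A tree decomposition must satisfy three properties: every vertex lies in some bag; for every edge, both endpoints lie together in some bag; and for every vertex, the bags containing it form a connected subtree. Here edge (11,1) lies in no bag, so the decomposition is invalid.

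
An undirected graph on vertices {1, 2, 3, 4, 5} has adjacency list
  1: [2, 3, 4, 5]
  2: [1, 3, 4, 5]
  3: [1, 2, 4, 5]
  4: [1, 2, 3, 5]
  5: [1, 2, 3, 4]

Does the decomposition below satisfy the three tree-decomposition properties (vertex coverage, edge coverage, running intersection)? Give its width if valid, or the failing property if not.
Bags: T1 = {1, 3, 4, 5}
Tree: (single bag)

No — vertex 2 appears in no bag.

A tree decomposition must satisfy three properties: every vertex lies in some bag; for every edge, both endpoints lie together in some bag; and for every vertex, the bags containing it form a connected subtree. Here vertex 2 appears in no bag, so the decomposition is invalid.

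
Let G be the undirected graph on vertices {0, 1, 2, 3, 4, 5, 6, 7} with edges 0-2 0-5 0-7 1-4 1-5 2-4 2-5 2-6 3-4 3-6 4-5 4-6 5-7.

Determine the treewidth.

2

A width-2 tree decomposition is:
Bags: B1 = {2, 4, 5}  B2 = {1, 4, 5}  B3 = {0, 2, 5}  B4 = {2, 4, 6}  B5 = {3, 4, 6}  B6 = {0, 5, 7}
Tree: B1–B2, B1–B3, B1–B4, B4–B5, B3–B6
Every bag has size at most 3, so the width is 3 − 1 = 2 and tw(G) ≤ 2. For the lower bound, the 3 vertices {0, 2, 5} are pairwise adjacent, and any tree decomposition puts a clique entirely inside one bag — forcing width ≥ 2. Hence tw(G) = 2 exactly.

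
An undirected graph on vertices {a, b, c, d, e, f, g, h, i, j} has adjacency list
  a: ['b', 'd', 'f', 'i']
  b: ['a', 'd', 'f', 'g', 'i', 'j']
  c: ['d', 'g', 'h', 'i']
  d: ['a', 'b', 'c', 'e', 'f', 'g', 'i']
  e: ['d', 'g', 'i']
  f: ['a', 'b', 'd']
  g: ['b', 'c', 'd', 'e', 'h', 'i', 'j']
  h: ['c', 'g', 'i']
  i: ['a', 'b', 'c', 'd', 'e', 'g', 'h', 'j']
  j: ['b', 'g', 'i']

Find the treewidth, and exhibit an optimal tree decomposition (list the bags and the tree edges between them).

Each bag holds 4 vertices, so the decomposition has width 3, which upper-bounds the treewidth. Conversely, {a, b, d, f} is a clique of size 4, and the vertices of any clique must share a bag in every tree decomposition; so some bag has ≥ 4 vertices and tw(G) ≥ 3. Therefore the treewidth is 3.

Treewidth 3.
One optimal decomposition is:
Bags: B1 = {b, d, g, i}  B2 = {c, d, g, i}  B3 = {c, g, h, i}  B4 = {d, e, g, i}  B5 = {a, b, d, i}  B6 = {b, g, i, j}  B7 = {a, b, d, f}
Tree: B1–B2, B2–B3, B2–B4, B1–B5, B1–B6, B5–B7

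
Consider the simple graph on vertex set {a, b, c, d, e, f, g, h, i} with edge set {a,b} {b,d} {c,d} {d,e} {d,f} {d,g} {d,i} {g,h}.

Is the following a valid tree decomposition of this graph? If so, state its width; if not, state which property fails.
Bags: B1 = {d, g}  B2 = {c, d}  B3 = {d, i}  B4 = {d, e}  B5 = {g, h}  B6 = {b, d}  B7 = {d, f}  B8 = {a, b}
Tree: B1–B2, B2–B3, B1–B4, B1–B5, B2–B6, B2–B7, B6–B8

Yes; width 1.

Vertex coverage: the bags together contain {a, b, c, d, e, f, g, h, i}, the full vertex set. Edge coverage: each edge of G has both endpoints in at least one bag. Running intersection: for every vertex, the bags containing it form a connected subtree. All three properties hold, so this is a valid tree decomposition of width max|bag| − 1 = 1, and hence tw(G) ≤ 1.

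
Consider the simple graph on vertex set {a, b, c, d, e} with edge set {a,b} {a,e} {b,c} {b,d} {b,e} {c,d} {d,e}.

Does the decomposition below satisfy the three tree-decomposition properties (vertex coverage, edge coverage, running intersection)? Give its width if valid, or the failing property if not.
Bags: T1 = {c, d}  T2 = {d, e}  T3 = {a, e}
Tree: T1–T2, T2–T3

No — vertex b appears in no bag.

A tree decomposition must satisfy three properties: every vertex lies in some bag; for every edge, both endpoints lie together in some bag; and for every vertex, the bags containing it form a connected subtree. Here vertex b appears in no bag, so the decomposition is invalid.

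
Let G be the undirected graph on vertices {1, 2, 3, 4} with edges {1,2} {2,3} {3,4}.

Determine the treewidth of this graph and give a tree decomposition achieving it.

Treewidth 1.
One optimal decomposition is:
Bags: B1 = {1, 2}  B2 = {2, 3}  B3 = {3, 4}
Tree: B1–B2, B2–B3

Each bag holds 2 vertices, so the decomposition has width 1, which upper-bounds the treewidth. Any graph with an edge has treewidth ≥ 1, and G has the edge 1–2. The upper and lower bounds meet at 1, so that is the treewidth.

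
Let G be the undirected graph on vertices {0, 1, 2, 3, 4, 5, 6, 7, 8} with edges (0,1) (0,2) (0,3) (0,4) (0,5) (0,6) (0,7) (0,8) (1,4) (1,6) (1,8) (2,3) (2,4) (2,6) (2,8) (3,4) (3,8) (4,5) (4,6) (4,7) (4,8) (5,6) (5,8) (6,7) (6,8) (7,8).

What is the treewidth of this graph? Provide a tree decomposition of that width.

Each bag holds 5 vertices, so the decomposition has width 4, which upper-bounds the treewidth. On the other hand G contains the 5-clique {0, 2, 3, 4, 8}. A clique must lie in a single bag of any decomposition, so no decomposition can have width below 4. Combining the bounds, tw(G) = 4.

Treewidth 4.
Bags: B1 = {0, 2, 4, 6, 8}  B2 = {0, 4, 5, 6, 8}  B3 = {0, 2, 3, 4, 8}  B4 = {0, 4, 6, 7, 8}  B5 = {0, 1, 4, 6, 8}
Tree: B1–B2, B1–B3, B2–B4, B2–B5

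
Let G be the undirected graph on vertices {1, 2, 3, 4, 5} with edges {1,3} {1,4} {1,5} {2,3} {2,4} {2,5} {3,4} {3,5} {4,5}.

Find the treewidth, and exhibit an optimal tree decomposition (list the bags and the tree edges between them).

Treewidth 3.
One such decomposition:
Bags: B1 = {1, 3, 4, 5}  B2 = {2, 3, 4, 5}
Tree: B1–B2

Every bag has size at most 4, so the width is 4 − 1 = 3 and tw(G) ≤ 3. For the lower bound, the 4 vertices {1, 3, 4, 5} are pairwise adjacent, and any tree decomposition puts a clique entirely inside one bag — forcing width ≥ 3. Combining the bounds, tw(G) = 3.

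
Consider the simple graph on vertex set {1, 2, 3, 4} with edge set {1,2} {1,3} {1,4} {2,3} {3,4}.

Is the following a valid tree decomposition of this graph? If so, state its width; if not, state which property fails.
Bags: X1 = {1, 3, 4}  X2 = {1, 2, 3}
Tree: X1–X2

Checking the three conditions: (i) the bags cover all of {1, 2, 3, 4}; (ii) for each edge, some bag contains both endpoints; (iii) the bags containing any fixed vertex form a subtree. All hold, so the decomposition is valid with width 3 − 1 = 2.

Yes; width 2.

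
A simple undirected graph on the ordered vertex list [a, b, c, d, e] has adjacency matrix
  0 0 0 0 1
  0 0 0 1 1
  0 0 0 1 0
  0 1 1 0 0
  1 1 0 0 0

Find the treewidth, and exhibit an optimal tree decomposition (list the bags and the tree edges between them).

Treewidth 1.
One optimal decomposition is:
Bags: B1 = {a, e}  B2 = {b, e}  B3 = {b, d}  B4 = {c, d}
Tree: B1–B2, B2–B3, B3–B4

The largest bag has 2 vertices, giving width 1; this decomposition certifies tw(G) ≤ 1. Since G has at least one edge (e.g. a–e), it is not an edgeless graph, so tw(G) ≥ 1. Combining the bounds, tw(G) = 1.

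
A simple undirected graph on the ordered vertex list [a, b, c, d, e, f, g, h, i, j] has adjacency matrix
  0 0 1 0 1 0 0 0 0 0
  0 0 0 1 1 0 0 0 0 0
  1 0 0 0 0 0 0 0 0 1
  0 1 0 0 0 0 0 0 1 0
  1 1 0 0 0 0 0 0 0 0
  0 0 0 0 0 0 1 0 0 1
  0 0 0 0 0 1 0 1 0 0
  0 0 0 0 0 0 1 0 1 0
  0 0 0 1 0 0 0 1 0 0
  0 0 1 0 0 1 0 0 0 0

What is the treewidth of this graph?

2

A width-2 tree decomposition is:
Bags: B1 = {c, f, j}  B2 = {c, f, g}  B3 = {c, g, h}  B4 = {c, h, i}  B5 = {c, d, i}  B6 = {b, c, d}  B7 = {b, c, e}  B8 = {a, c, e}
Tree: B1–B2, B2–B3, B3–B4, B4–B5, B5–B6, B6–B7, B7–B8
The largest bag has 3 vertices, giving width 2; this decomposition certifies tw(G) ≤ 2. The edges c–j–f–g–h–i–d–b–e–a–c form a cycle, so G is not a tree and its treewidth is at least 2. Hence tw(G) = 2 exactly.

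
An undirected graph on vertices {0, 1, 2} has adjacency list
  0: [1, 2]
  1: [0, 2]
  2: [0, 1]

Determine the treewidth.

A width-2 tree decomposition is:
Bags: B1 = {0, 1, 2}
Tree: (single bag)
A single bag containing all 3 vertices is trivially a valid decomposition of width 2. On the other hand G contains the 3-clique {0, 1, 2}. A clique must lie in a single bag of any decomposition, so no decomposition can have width below 2. The upper and lower bounds meet at 2, so that is the treewidth.

2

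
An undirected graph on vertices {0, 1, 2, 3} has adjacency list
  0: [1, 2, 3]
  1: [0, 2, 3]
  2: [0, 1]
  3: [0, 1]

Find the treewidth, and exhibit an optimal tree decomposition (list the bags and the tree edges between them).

The largest bag has 3 vertices, giving width 2; this decomposition certifies tw(G) ≤ 2. Conversely, {0, 1, 2} is a clique of size 3, and the vertices of any clique must share a bag in every tree decomposition; so some bag has ≥ 3 vertices and tw(G) ≥ 2. The upper and lower bounds meet at 2, so that is the treewidth.

Treewidth 2.
One such decomposition:
Bags: B1 = {0, 1, 2}  B2 = {0, 1, 3}
Tree: B1–B2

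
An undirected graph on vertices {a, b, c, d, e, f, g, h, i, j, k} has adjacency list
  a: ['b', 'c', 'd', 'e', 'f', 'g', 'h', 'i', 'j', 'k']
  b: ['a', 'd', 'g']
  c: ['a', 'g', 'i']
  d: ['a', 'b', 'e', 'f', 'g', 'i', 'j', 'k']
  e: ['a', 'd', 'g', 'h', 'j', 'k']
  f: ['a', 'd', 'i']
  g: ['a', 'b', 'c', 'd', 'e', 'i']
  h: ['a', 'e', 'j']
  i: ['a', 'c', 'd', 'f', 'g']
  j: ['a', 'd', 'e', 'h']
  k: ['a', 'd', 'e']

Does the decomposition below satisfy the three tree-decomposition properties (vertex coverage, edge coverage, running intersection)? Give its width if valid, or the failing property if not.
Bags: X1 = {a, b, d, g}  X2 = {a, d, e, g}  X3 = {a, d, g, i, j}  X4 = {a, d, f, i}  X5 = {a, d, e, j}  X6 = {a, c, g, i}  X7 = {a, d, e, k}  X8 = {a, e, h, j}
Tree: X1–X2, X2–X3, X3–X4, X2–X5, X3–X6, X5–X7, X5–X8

No — bags containing vertex j are not connected in the tree.

A tree decomposition must satisfy three properties: every vertex lies in some bag; for every edge, both endpoints lie together in some bag; and for every vertex, the bags containing it form a connected subtree. Here bags containing vertex j are not connected in the tree, so the decomposition is invalid.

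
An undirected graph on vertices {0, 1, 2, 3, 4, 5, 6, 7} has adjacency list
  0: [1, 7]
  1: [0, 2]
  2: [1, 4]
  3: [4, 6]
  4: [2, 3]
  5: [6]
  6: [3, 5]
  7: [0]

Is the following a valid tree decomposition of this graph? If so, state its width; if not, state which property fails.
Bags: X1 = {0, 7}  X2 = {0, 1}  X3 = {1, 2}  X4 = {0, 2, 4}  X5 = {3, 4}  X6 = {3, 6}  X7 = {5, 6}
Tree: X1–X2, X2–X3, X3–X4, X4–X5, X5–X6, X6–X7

A tree decomposition must satisfy three properties: every vertex lies in some bag; for every edge, both endpoints lie together in some bag; and for every vertex, the bags containing it form a connected subtree. Here bags containing vertex 0 are not connected in the tree, so the decomposition is invalid.

No — bags containing vertex 0 are not connected in the tree.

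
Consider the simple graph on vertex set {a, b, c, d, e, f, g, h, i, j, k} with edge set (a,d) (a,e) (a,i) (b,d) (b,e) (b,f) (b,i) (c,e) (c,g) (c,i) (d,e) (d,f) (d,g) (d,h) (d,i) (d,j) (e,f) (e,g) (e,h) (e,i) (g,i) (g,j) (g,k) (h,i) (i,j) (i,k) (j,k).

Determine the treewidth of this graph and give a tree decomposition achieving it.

The largest bag has 4 vertices, giving width 3; this decomposition certifies tw(G) ≤ 3. For the lower bound, the 4 vertices {b, d, e, f} are pairwise adjacent, and any tree decomposition puts a clique entirely inside one bag — forcing width ≥ 3. Therefore the treewidth is 3.

Treewidth 3.
Bags: B1 = {b, d, e, i}  B2 = {d, e, h, i}  B3 = {a, d, e, i}  B4 = {b, d, e, f}  B5 = {d, e, g, i}  B6 = {d, g, i, j}  B7 = {g, i, j, k}  B8 = {c, e, g, i}
Tree: B1–B2, B2–B3, B1–B4, B3–B5, B5–B6, B6–B7, B5–B8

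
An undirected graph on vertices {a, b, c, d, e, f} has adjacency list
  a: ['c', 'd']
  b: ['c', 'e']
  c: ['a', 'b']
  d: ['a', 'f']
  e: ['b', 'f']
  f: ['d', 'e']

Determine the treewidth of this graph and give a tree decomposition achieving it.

Every bag has size at most 3, so the width is 3 − 1 = 2 and tw(G) ≤ 2. The edges c–b–e–f–d–a–c form a cycle, so G is not a tree and its treewidth is at least 2. Therefore the treewidth is 2.

Treewidth 2.
One optimal decomposition is:
Bags: B1 = {b, c, e}  B2 = {c, e, f}  B3 = {c, d, f}  B4 = {a, c, d}
Tree: B1–B2, B2–B3, B3–B4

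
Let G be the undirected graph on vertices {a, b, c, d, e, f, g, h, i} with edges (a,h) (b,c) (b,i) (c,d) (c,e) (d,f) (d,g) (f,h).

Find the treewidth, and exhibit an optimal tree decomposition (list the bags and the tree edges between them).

Every bag has size at most 2, so the width is 2 − 1 = 1 and tw(G) ≤ 1. G has an edge, so its treewidth is at least 1. Combining the bounds, tw(G) = 1.

Treewidth 1.
One optimal decomposition is:
Bags: B1 = {b, c}  B2 = {c, d}  B3 = {b, i}  B4 = {d, f}  B5 = {f, h}  B6 = {c, e}  B7 = {d, g}  B8 = {a, h}
Tree: B1–B2, B1–B3, B2–B4, B4–B5, B2–B6, B4–B7, B5–B8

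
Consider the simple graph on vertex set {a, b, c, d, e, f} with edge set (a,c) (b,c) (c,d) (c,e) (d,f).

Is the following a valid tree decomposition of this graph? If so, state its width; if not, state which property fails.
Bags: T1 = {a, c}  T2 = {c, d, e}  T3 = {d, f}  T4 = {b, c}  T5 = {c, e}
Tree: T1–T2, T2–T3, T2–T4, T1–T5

A tree decomposition must satisfy three properties: every vertex lies in some bag; for every edge, both endpoints lie together in some bag; and for every vertex, the bags containing it form a connected subtree. Here bags containing vertex e are not connected in the tree, so the decomposition is invalid.

No — bags containing vertex e are not connected in the tree.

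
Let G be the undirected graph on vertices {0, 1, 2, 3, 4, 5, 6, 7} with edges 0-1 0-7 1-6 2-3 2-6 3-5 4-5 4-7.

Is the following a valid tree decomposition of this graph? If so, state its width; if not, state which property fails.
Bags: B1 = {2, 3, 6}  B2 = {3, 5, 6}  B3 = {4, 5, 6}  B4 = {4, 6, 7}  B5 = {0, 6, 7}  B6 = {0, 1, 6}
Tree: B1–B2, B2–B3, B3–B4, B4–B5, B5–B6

Yes; width 2.

Vertex coverage: the bags together contain {0, 1, 2, 3, 4, 5, 6, 7}, the full vertex set. Edge coverage: each edge of G has both endpoints in at least one bag. Running intersection: for every vertex, the bags containing it form a connected subtree. All three properties hold, so this is a valid tree decomposition of width max|bag| − 1 = 2, and hence tw(G) ≤ 2.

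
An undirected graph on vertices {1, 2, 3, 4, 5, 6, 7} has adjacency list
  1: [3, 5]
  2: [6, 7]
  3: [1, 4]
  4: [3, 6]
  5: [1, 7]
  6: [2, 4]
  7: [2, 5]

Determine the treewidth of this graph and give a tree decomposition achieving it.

Treewidth 2.
One such decomposition:
Bags: B1 = {1, 3, 5}  B2 = {3, 5, 7}  B3 = {2, 3, 7}  B4 = {2, 3, 6}  B5 = {3, 4, 6}
Tree: B1–B2, B2–B3, B3–B4, B4–B5

The largest bag has 3 vertices, giving width 2; this decomposition certifies tw(G) ≤ 2. For the lower bound, G contains the cycle 3–1–5–7–2–6–4–3, so G is not a forest; only forests have treewidth ≤ 1, hence tw(G) ≥ 2. The upper and lower bounds meet at 2, so that is the treewidth.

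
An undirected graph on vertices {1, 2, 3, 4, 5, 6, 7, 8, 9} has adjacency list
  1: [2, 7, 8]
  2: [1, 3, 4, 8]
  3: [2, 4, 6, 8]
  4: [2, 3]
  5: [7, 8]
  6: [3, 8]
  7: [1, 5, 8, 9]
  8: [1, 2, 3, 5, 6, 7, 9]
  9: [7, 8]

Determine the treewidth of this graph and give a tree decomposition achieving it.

Treewidth 2.
One optimal decomposition is:
Bags: B1 = {7, 8, 9}  B2 = {1, 7, 8}  B3 = {1, 2, 8}  B4 = {5, 7, 8}  B5 = {2, 3, 8}  B6 = {2, 3, 4}  B7 = {3, 6, 8}
Tree: B1–B2, B2–B3, B1–B4, B3–B5, B5–B6, B5–B7

Each bag holds 3 vertices, so the decomposition has width 2, which upper-bounds the treewidth. For the lower bound, the 3 vertices {1, 2, 8} are pairwise adjacent, and any tree decomposition puts a clique entirely inside one bag — forcing width ≥ 2. The upper and lower bounds meet at 2, so that is the treewidth.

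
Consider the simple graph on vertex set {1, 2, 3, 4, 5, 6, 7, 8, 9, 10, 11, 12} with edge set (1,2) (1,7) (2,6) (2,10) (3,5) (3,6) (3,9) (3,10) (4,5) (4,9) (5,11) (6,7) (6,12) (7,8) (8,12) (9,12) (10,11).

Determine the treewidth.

A width-3 tree decomposition is:
Bags: B1 = {4, 5, 10, 11}  B2 = {3, 4, 5, 10}  B3 = {3, 4, 9, 10}  B4 = {2, 3, 9, 10}  B5 = {2, 3, 6, 9}  B6 = {2, 6, 9, 12}  B7 = {1, 2, 6, 12}  B8 = {1, 6, 7, 12}  B9 = {1, 7, 8, 12}
Tree: B1–B2, B2–B3, B3–B4, B4–B5, B5–B6, B6–B7, B7–B8, B8–B9
Every bag has size at most 4, so the width is 4 − 1 = 3 and tw(G) ≤ 3. For the lower bound: the 4 vertex sets {4,5,11}, {10}, {3}, {2,6,9,12} are disjoint, each induces a connected subgraph, and every pair is joined by at least one edge of G. Contracting each set to a single vertex therefore yields K_{4} as a minor, and since treewidth is minor-monotone, tw(G) ≥ tw(K_{4}) = 3. Combining the bounds, tw(G) = 3.

3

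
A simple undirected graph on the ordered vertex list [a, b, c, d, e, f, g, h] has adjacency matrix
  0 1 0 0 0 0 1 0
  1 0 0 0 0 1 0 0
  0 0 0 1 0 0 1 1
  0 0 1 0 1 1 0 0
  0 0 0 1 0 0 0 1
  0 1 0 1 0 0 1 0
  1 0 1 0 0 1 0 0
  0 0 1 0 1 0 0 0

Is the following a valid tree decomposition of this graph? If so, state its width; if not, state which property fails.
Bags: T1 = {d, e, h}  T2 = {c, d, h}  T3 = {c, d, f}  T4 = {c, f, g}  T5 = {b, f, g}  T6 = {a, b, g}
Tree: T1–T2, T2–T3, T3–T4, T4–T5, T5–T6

Checking the three conditions: (i) the bags cover all of {a, b, c, d, e, f, g, h}; (ii) for each edge, some bag contains both endpoints; (iii) the bags containing any fixed vertex form a subtree. All hold, so the decomposition is valid with width 3 − 1 = 2.

Yes; width 2.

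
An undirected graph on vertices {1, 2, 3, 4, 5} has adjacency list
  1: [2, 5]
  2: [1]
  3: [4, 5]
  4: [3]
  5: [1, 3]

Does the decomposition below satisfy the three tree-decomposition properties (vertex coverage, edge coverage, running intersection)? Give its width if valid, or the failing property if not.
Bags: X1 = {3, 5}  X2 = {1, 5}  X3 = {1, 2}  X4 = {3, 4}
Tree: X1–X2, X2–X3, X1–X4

Vertex coverage: the bags together contain {1, 2, 3, 4, 5}, the full vertex set. Edge coverage: each edge of G has both endpoints in at least one bag. Running intersection: for every vertex, the bags containing it form a connected subtree. All three properties hold, so this is a valid tree decomposition of width max|bag| − 1 = 1, and hence tw(G) ≤ 1.

Yes; width 1.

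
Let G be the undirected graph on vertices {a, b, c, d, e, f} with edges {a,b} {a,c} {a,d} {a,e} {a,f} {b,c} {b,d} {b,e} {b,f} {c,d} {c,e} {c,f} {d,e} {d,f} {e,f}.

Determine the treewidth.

A width-5 tree decomposition is:
Bags: B1 = {a, b, c, d, e, f}
Tree: (single bag)
A single bag containing all 6 vertices is trivially a valid decomposition of width 5. Conversely, {a, b, c, d, e, f} is a clique of size 6, and the vertices of any clique must share a bag in every tree decomposition; so some bag has ≥ 6 vertices and tw(G) ≥ 5. Therefore the treewidth is 5.

5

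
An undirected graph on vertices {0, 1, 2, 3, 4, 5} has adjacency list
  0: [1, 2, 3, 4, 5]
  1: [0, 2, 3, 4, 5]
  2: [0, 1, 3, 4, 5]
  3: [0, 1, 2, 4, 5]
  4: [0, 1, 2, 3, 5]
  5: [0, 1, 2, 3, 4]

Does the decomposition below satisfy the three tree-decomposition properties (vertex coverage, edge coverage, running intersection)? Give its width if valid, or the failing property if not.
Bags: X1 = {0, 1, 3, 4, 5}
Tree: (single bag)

A tree decomposition must satisfy three properties: every vertex lies in some bag; for every edge, both endpoints lie together in some bag; and for every vertex, the bags containing it form a connected subtree. Here vertex 2 appears in no bag, so the decomposition is invalid.

No — vertex 2 appears in no bag.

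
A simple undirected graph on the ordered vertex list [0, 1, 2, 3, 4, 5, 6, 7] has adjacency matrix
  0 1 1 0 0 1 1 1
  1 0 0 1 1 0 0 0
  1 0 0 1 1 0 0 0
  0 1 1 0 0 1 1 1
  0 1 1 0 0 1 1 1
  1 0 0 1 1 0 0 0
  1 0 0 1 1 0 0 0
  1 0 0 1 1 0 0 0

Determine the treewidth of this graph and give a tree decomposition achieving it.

Treewidth 3.
Bags: B1 = {0, 1, 3, 4}  B2 = {0, 3, 4, 7}  B3 = {0, 2, 3, 4}  B4 = {0, 3, 4, 5}  B5 = {0, 3, 4, 6}
Tree: B1–B2, B2–B3, B3–B4, B4–B5

Each bag holds 4 vertices, so the decomposition has width 3, which upper-bounds the treewidth. For the lower bound: the 4 vertex sets {1,3}, {0,7}, {4}, {2} are disjoint, each induces a connected subgraph, and every pair is joined by at least one edge of G. Contracting each set to a single vertex therefore yields K_{4} as a minor, and since treewidth is minor-monotone, tw(G) ≥ tw(K_{4}) = 3. Hence tw(G) = 3 exactly.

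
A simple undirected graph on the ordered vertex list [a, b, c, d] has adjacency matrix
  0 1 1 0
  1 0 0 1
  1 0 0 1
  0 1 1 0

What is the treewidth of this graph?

A width-2 tree decomposition is:
Bags: B1 = {a, b, d}  B2 = {a, c, d}
Tree: B1–B2
Each bag holds 3 vertices, so the decomposition has width 2, which upper-bounds the treewidth. For the lower bound, G contains the cycle d–b–a–c–d, so G is not a forest; only forests have treewidth ≤ 1, hence tw(G) ≥ 2. Hence tw(G) = 2 exactly.

2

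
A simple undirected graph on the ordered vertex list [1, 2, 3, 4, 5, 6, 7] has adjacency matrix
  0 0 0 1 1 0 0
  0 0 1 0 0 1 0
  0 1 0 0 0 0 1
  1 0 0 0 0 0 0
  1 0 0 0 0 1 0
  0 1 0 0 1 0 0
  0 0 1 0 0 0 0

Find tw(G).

A width-1 tree decomposition is:
Bags: B1 = {1, 4}  B2 = {1, 5}  B3 = {5, 6}  B4 = {2, 6}  B5 = {2, 3}  B6 = {3, 7}
Tree: B1–B2, B2–B3, B3–B4, B4–B5, B5–B6
Every bag has size at most 2, so the width is 2 − 1 = 1 and tw(G) ≤ 1. Since G has at least one edge (e.g. 4–1), it is not an edgeless graph, so tw(G) ≥ 1. Hence tw(G) = 1 exactly.

1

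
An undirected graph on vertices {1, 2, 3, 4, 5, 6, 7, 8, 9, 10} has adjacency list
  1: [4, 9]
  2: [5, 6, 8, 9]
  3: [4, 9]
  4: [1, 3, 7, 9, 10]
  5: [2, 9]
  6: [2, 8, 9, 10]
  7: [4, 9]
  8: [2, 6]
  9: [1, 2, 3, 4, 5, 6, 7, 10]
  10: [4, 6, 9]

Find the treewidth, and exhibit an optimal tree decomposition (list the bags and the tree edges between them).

Treewidth 2.
One such decomposition:
Bags: B1 = {6, 9, 10}  B2 = {4, 9, 10}  B3 = {2, 6, 9}  B4 = {2, 6, 8}  B5 = {1, 4, 9}  B6 = {4, 7, 9}  B7 = {3, 4, 9}  B8 = {2, 5, 9}
Tree: B1–B2, B1–B3, B3–B4, B2–B5, B5–B6, B6–B7, B3–B8

Every bag has size at most 3, so the width is 3 − 1 = 2 and tw(G) ≤ 2. Conversely, {2, 6, 8} is a clique of size 3, and the vertices of any clique must share a bag in every tree decomposition; so some bag has ≥ 3 vertices and tw(G) ≥ 2. Hence tw(G) = 2 exactly.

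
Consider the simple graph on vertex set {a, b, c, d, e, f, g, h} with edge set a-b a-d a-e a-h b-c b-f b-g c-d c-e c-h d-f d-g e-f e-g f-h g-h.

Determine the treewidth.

A width-4 tree decomposition is:
Bags: B1 = {b, d, e, f, h}  B2 = {b, d, e, g, h}  B3 = {b, c, d, e, h}  B4 = {a, b, d, e, h}
Tree: B1–B2, B2–B3, B3–B4
Each bag holds 5 vertices, so the decomposition has width 4, which upper-bounds the treewidth. For the lower bound: the 5 vertex sets {d,f}, {g,h}, {c,e}, {b}, {a} are disjoint, each induces a connected subgraph, and every pair is joined by at least one edge of G. Contracting each set to a single vertex therefore yields K_{5} as a minor, and since treewidth is minor-monotone, tw(G) ≥ tw(K_{5}) = 4. The upper and lower bounds meet at 4, so that is the treewidth.

4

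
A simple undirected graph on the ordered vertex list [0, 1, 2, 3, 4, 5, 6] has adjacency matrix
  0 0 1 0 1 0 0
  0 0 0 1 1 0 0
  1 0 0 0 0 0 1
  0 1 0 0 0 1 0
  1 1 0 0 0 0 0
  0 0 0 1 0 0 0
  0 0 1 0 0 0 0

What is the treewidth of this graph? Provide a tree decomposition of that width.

Treewidth 1.
One optimal decomposition is:
Bags: B1 = {3, 5}  B2 = {1, 3}  B3 = {1, 4}  B4 = {0, 4}  B5 = {0, 2}  B6 = {2, 6}
Tree: B1–B2, B2–B3, B3–B4, B4–B5, B5–B6

Each bag holds 2 vertices, so the decomposition has width 1, which upper-bounds the treewidth. Any graph with an edge has treewidth ≥ 1, and G has the edge 5–3. Combining the bounds, tw(G) = 1.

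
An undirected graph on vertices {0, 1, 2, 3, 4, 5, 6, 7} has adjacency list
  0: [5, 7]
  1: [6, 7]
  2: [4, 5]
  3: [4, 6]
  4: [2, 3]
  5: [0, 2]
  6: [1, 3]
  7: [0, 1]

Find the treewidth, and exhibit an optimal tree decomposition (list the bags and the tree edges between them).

Treewidth 2.
One such decomposition:
Bags: B1 = {0, 1, 7}  B2 = {0, 1, 5}  B3 = {1, 2, 5}  B4 = {1, 2, 4}  B5 = {1, 3, 4}  B6 = {1, 3, 6}
Tree: B1–B2, B2–B3, B3–B4, B4–B5, B5–B6

Each bag holds 3 vertices, so the decomposition has width 2, which upper-bounds the treewidth. Since 1–7–0–5–2–4–3–6–1 is a cycle in G, G is not acyclic. Forests are exactly the graphs of treewidth ≤ 1, so tw(G) ≥ 2. The upper and lower bounds meet at 2, so that is the treewidth.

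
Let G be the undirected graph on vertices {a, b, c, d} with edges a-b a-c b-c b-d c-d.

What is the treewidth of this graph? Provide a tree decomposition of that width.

Every bag has size at most 3, so the width is 3 − 1 = 2 and tw(G) ≤ 2. For the lower bound, the 3 vertices {b, c, d} are pairwise adjacent, and any tree decomposition puts a clique entirely inside one bag — forcing width ≥ 2. Hence tw(G) = 2 exactly.

Treewidth 2.
One optimal decomposition is:
Bags: B1 = {a, b, c}  B2 = {b, c, d}
Tree: B1–B2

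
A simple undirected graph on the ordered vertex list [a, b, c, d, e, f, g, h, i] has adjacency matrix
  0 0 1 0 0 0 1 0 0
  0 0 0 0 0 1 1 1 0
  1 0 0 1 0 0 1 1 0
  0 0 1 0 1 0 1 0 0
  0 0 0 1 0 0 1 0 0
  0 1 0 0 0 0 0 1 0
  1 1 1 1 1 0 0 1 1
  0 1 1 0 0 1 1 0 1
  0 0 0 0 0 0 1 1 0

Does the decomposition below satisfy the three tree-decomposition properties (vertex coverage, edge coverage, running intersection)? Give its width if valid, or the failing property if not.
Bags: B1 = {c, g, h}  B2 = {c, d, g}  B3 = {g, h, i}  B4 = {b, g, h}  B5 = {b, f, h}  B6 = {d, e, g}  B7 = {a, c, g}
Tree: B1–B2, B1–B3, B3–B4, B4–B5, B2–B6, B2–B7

Yes; width 2.

Vertex coverage: the bags together contain {a, b, c, d, e, f, g, h, i}, the full vertex set. Edge coverage: each edge of G has both endpoints in at least one bag. Running intersection: for every vertex, the bags containing it form a connected subtree. All three properties hold, so this is a valid tree decomposition of width max|bag| − 1 = 2, and hence tw(G) ≤ 2.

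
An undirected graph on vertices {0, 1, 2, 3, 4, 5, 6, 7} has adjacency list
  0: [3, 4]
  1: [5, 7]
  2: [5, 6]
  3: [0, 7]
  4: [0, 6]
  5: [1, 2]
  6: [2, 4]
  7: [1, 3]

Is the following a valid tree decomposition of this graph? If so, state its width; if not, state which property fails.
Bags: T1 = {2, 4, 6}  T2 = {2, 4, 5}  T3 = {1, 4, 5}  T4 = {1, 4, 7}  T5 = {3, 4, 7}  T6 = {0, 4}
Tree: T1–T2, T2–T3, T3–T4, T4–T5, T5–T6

No — edge (3,0) lies in no bag.

A tree decomposition must satisfy three properties: every vertex lies in some bag; for every edge, both endpoints lie together in some bag; and for every vertex, the bags containing it form a connected subtree. Here edge (3,0) lies in no bag, so the decomposition is invalid.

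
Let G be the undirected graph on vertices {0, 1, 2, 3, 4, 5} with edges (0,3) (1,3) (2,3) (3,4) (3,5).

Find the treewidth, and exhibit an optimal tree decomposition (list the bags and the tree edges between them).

Treewidth 1.
One such decomposition:
Bags: B1 = {0, 3}  B2 = {2, 3}  B3 = {1, 3}  B4 = {3, 4}  B5 = {3, 5}
Tree: B1–B2, B1–B3, B2–B4, B1–B5

Every bag has size at most 2, so the width is 2 − 1 = 1 and tw(G) ≤ 1. G has an edge, so its treewidth is at least 1. Combining the bounds, tw(G) = 1.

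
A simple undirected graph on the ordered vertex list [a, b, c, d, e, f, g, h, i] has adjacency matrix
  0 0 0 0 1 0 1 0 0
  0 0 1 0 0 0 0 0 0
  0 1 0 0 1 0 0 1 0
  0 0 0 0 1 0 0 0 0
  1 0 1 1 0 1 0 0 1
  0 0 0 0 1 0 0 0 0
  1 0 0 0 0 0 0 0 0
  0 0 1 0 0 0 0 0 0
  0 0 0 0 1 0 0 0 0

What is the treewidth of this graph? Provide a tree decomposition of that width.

Each bag holds 2 vertices, so the decomposition has width 1, which upper-bounds the treewidth. Any graph with an edge has treewidth ≥ 1, and G has the edge f–e. Hence tw(G) = 1 exactly.

Treewidth 1.
Bags: B1 = {e, f}  B2 = {d, e}  B3 = {c, e}  B4 = {e, i}  B5 = {c, h}  B6 = {b, c}  B7 = {a, e}  B8 = {a, g}
Tree: B1–B2, B1–B3, B2–B4, B3–B5, B3–B6, B3–B7, B7–B8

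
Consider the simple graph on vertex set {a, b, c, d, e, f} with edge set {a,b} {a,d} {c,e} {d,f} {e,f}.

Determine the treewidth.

A width-1 tree decomposition is:
Bags: B1 = {a, b}  B2 = {a, d}  B3 = {d, f}  B4 = {e, f}  B5 = {c, e}
Tree: B1–B2, B2–B3, B3–B4, B4–B5
The largest bag has 2 vertices, giving width 1; this decomposition certifies tw(G) ≤ 1. Since G has at least one edge (e.g. b–a), it is not an edgeless graph, so tw(G) ≥ 1. The upper and lower bounds meet at 1, so that is the treewidth.

1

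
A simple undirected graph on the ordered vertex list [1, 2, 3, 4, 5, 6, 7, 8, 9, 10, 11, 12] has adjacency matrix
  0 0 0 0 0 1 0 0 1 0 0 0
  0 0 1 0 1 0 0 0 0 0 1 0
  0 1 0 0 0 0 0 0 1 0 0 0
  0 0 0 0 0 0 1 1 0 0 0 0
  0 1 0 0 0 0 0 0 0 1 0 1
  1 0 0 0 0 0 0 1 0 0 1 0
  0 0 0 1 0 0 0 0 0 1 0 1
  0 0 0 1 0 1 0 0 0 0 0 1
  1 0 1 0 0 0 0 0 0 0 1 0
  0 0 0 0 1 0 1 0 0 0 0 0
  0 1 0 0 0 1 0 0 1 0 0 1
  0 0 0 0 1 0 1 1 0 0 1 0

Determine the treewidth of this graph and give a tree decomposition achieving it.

Treewidth 3.
One optimal decomposition is:
Bags: B1 = {1, 3, 6, 9}  B2 = {3, 6, 9, 11}  B3 = {2, 3, 6, 11}  B4 = {2, 6, 8, 11}  B5 = {2, 8, 11, 12}  B6 = {2, 5, 8, 12}  B7 = {4, 5, 8, 12}  B8 = {4, 5, 7, 12}  B9 = {4, 5, 7, 10}
Tree: B1–B2, B2–B3, B3–B4, B4–B5, B5–B6, B6–B7, B7–B8, B8–B9

Each bag holds 4 vertices, so the decomposition has width 3, which upper-bounds the treewidth. For the lower bound: the 4 vertex sets {1,3,9}, {6}, {11}, {2,5,8,12} are disjoint, each induces a connected subgraph, and every pair is joined by at least one edge of G. Contracting each set to a single vertex therefore yields K_{4} as a minor, and since treewidth is minor-monotone, tw(G) ≥ tw(K_{4}) = 3. The upper and lower bounds meet at 3, so that is the treewidth.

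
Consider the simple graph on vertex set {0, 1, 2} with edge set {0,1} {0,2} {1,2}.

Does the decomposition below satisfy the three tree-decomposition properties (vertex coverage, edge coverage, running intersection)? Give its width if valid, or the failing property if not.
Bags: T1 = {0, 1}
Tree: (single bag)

A tree decomposition must satisfy three properties: every vertex lies in some bag; for every edge, both endpoints lie together in some bag; and for every vertex, the bags containing it form a connected subtree. Here vertex 2 appears in no bag, so the decomposition is invalid.

No — vertex 2 appears in no bag.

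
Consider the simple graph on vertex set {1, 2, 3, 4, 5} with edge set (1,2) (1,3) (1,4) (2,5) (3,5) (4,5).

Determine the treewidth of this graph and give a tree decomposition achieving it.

Treewidth 2.
One optimal decomposition is:
Bags: B1 = {1, 4, 5}  B2 = {1, 2, 5}  B3 = {1, 3, 5}
Tree: B1–B2, B2–B3

Each bag holds 3 vertices, so the decomposition has width 2, which upper-bounds the treewidth. For the lower bound, G contains the cycle 5–4–1–2–5, so G is not a forest; only forests have treewidth ≤ 1, hence tw(G) ≥ 2. Therefore the treewidth is 2.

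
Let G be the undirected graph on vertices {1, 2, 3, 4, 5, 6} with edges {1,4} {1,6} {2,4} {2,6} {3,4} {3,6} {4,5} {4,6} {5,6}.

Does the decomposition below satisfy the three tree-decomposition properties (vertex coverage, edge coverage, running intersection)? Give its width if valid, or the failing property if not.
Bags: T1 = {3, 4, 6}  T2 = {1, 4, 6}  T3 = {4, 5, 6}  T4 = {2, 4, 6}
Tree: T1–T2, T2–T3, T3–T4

Every vertex of G appears in some bag (union = {1, 2, 3, 4, 5, 6}); every edge is covered by a bag; and for each vertex v the set of bags containing v is connected in the bag tree. The decomposition is therefore valid. The largest bag has 3 vertices, so the width is 2.

Yes; width 2.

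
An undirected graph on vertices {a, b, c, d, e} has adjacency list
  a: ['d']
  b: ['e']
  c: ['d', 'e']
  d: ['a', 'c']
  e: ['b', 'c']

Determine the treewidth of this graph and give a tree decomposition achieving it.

Each bag holds 2 vertices, so the decomposition has width 1, which upper-bounds the treewidth. G has an edge, so its treewidth is at least 1. Hence tw(G) = 1 exactly.

Treewidth 1.
Bags: B1 = {b, e}  B2 = {c, e}  B3 = {c, d}  B4 = {a, d}
Tree: B1–B2, B2–B3, B3–B4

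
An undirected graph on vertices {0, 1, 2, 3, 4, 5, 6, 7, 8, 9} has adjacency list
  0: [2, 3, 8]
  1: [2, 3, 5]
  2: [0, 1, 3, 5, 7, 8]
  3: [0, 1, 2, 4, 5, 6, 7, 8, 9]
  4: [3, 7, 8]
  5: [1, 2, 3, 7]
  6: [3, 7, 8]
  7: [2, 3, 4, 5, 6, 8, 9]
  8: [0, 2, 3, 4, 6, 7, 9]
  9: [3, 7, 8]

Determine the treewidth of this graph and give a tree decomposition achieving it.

Treewidth 3.
One such decomposition:
Bags: B1 = {2, 3, 5, 7}  B2 = {2, 3, 7, 8}  B3 = {3, 4, 7, 8}  B4 = {3, 6, 7, 8}  B5 = {1, 2, 3, 5}  B6 = {0, 2, 3, 8}  B7 = {3, 7, 8, 9}
Tree: B1–B2, B2–B3, B2–B4, B1–B5, B2–B6, B4–B7

Each bag holds 4 vertices, so the decomposition has width 3, which upper-bounds the treewidth. On the other hand G contains the 4-clique {0, 2, 3, 8}. A clique must lie in a single bag of any decomposition, so no decomposition can have width below 3. Combining the bounds, tw(G) = 3.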